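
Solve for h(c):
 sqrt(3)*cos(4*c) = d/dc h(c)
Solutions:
 h(c) = C1 + sqrt(3)*sin(4*c)/4


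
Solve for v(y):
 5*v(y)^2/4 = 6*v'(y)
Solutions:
 v(y) = -24/(C1 + 5*y)


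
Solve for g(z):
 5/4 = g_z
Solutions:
 g(z) = C1 + 5*z/4


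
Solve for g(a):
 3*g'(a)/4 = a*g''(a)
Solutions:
 g(a) = C1 + C2*a^(7/4)


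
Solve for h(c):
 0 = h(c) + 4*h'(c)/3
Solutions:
 h(c) = C1*exp(-3*c/4)


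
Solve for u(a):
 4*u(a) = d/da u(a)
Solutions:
 u(a) = C1*exp(4*a)


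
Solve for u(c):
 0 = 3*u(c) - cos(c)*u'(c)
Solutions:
 u(c) = C1*(sin(c) + 1)^(3/2)/(sin(c) - 1)^(3/2)


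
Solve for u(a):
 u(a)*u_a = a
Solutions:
 u(a) = -sqrt(C1 + a^2)
 u(a) = sqrt(C1 + a^2)


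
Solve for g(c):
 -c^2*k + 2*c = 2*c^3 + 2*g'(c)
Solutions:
 g(c) = C1 - c^4/4 - c^3*k/6 + c^2/2


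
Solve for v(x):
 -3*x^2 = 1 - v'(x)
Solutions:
 v(x) = C1 + x^3 + x


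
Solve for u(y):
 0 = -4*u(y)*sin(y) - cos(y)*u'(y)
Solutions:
 u(y) = C1*cos(y)^4


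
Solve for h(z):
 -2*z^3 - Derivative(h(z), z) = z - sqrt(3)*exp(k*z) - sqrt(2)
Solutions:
 h(z) = C1 - z^4/2 - z^2/2 + sqrt(2)*z + sqrt(3)*exp(k*z)/k


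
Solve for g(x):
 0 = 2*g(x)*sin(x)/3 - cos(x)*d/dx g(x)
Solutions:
 g(x) = C1/cos(x)^(2/3)


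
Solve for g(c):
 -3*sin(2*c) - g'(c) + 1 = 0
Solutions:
 g(c) = C1 + c + 3*cos(2*c)/2


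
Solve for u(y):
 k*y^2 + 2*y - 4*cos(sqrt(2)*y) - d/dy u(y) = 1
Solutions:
 u(y) = C1 + k*y^3/3 + y^2 - y - 2*sqrt(2)*sin(sqrt(2)*y)


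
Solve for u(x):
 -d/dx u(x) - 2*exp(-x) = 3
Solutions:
 u(x) = C1 - 3*x + 2*exp(-x)


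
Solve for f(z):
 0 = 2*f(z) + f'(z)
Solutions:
 f(z) = C1*exp(-2*z)


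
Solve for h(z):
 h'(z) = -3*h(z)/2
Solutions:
 h(z) = C1*exp(-3*z/2)


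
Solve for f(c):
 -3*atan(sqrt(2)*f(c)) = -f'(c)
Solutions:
 Integral(1/atan(sqrt(2)*_y), (_y, f(c))) = C1 + 3*c


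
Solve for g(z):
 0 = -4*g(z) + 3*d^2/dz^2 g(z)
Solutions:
 g(z) = C1*exp(-2*sqrt(3)*z/3) + C2*exp(2*sqrt(3)*z/3)


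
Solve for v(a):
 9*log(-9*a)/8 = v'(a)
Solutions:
 v(a) = C1 + 9*a*log(-a)/8 + 9*a*(-1 + 2*log(3))/8


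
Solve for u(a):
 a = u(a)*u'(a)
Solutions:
 u(a) = -sqrt(C1 + a^2)
 u(a) = sqrt(C1 + a^2)


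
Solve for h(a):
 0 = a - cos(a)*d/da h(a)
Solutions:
 h(a) = C1 + Integral(a/cos(a), a)


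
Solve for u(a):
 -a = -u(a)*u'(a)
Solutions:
 u(a) = -sqrt(C1 + a^2)
 u(a) = sqrt(C1 + a^2)


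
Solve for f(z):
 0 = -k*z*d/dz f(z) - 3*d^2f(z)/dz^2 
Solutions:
 f(z) = Piecewise((-sqrt(6)*sqrt(pi)*C1*erf(sqrt(6)*sqrt(k)*z/6)/(2*sqrt(k)) - C2, (k > 0) | (k < 0)), (-C1*z - C2, True))


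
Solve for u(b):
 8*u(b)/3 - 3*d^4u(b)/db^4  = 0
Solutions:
 u(b) = C1*exp(-2^(3/4)*sqrt(3)*b/3) + C2*exp(2^(3/4)*sqrt(3)*b/3) + C3*sin(2^(3/4)*sqrt(3)*b/3) + C4*cos(2^(3/4)*sqrt(3)*b/3)


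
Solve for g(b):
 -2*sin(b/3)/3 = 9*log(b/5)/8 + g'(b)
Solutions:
 g(b) = C1 - 9*b*log(b)/8 + 9*b/8 + 9*b*log(5)/8 + 2*cos(b/3)


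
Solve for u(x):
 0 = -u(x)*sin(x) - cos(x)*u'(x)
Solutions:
 u(x) = C1*cos(x)


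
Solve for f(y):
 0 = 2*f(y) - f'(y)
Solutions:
 f(y) = C1*exp(2*y)


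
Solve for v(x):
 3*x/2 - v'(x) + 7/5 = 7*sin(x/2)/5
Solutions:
 v(x) = C1 + 3*x^2/4 + 7*x/5 + 14*cos(x/2)/5


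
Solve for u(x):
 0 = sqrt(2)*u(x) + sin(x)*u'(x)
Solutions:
 u(x) = C1*(cos(x) + 1)^(sqrt(2)/2)/(cos(x) - 1)^(sqrt(2)/2)


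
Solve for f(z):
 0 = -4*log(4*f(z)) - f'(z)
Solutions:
 Integral(1/(log(_y) + 2*log(2)), (_y, f(z)))/4 = C1 - z


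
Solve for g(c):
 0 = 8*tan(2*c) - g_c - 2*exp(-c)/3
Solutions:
 g(c) = C1 + 2*log(tan(2*c)^2 + 1) + 2*exp(-c)/3


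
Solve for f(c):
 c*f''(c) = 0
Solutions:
 f(c) = C1 + C2*c


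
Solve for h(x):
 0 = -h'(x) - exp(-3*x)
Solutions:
 h(x) = C1 + exp(-3*x)/3


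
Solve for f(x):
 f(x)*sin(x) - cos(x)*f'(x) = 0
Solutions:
 f(x) = C1/cos(x)


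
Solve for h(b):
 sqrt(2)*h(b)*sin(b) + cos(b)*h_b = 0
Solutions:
 h(b) = C1*cos(b)^(sqrt(2))


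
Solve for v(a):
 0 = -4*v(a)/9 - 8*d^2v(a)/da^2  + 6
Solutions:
 v(a) = C1*sin(sqrt(2)*a/6) + C2*cos(sqrt(2)*a/6) + 27/2


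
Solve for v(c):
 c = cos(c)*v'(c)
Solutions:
 v(c) = C1 + Integral(c/cos(c), c)


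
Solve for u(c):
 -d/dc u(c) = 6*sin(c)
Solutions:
 u(c) = C1 + 6*cos(c)


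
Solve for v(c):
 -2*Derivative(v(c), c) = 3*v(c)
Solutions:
 v(c) = C1*exp(-3*c/2)


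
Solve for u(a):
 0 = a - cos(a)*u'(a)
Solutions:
 u(a) = C1 + Integral(a/cos(a), a)


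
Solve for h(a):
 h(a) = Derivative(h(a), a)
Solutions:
 h(a) = C1*exp(a)


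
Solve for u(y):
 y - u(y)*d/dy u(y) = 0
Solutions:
 u(y) = -sqrt(C1 + y^2)
 u(y) = sqrt(C1 + y^2)


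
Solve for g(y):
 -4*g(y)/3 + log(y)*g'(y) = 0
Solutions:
 g(y) = C1*exp(4*li(y)/3)


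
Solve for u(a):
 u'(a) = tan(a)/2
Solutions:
 u(a) = C1 - log(cos(a))/2


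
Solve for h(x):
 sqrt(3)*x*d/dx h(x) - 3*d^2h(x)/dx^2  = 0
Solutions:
 h(x) = C1 + C2*erfi(sqrt(2)*3^(3/4)*x/6)


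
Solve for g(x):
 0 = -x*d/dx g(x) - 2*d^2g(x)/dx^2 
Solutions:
 g(x) = C1 + C2*erf(x/2)


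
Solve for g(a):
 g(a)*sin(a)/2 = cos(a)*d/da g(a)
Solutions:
 g(a) = C1/sqrt(cos(a))


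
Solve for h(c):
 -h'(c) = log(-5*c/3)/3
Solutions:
 h(c) = C1 - c*log(-c)/3 + c*(-log(5) + 1 + log(3))/3


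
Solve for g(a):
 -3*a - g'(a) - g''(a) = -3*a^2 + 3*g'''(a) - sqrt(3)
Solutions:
 g(a) = C1 + a^3 - 9*a^2/2 - 9*a + sqrt(3)*a + (C2*sin(sqrt(11)*a/6) + C3*cos(sqrt(11)*a/6))*exp(-a/6)


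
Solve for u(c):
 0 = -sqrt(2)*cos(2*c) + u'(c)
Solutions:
 u(c) = C1 + sqrt(2)*sin(2*c)/2


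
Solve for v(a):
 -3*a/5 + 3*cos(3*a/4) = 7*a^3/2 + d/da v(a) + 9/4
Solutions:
 v(a) = C1 - 7*a^4/8 - 3*a^2/10 - 9*a/4 + 4*sin(3*a/4)


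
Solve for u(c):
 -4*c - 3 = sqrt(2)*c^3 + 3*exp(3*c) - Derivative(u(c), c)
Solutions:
 u(c) = C1 + sqrt(2)*c^4/4 + 2*c^2 + 3*c + exp(3*c)


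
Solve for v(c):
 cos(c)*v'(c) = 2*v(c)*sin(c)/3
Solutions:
 v(c) = C1/cos(c)^(2/3)


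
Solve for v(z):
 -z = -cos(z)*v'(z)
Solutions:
 v(z) = C1 + Integral(z/cos(z), z)


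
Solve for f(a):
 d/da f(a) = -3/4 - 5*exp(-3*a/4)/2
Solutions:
 f(a) = C1 - 3*a/4 + 10*exp(-3*a/4)/3


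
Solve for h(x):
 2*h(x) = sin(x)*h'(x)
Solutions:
 h(x) = C1*(cos(x) - 1)/(cos(x) + 1)


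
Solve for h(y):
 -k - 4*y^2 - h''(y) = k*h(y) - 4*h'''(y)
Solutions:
 h(y) = C1*exp(y*(-(-216*k + sqrt((216*k + 1)^2 - 1) - 1)^(1/3) + 1 - 1/(-216*k + sqrt((216*k + 1)^2 - 1) - 1)^(1/3))/12) + C2*exp(y*((-216*k + sqrt((216*k + 1)^2 - 1) - 1)^(1/3) - sqrt(3)*I*(-216*k + sqrt((216*k + 1)^2 - 1) - 1)^(1/3) + 2 - 4/((-1 + sqrt(3)*I)*(-216*k + sqrt((216*k + 1)^2 - 1) - 1)^(1/3)))/24) + C3*exp(y*((-216*k + sqrt((216*k + 1)^2 - 1) - 1)^(1/3) + sqrt(3)*I*(-216*k + sqrt((216*k + 1)^2 - 1) - 1)^(1/3) + 2 + 4/((1 + sqrt(3)*I)*(-216*k + sqrt((216*k + 1)^2 - 1) - 1)^(1/3)))/24) - 1 - 4*y^2/k + 8/k^2


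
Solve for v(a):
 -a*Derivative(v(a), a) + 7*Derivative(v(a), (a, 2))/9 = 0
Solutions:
 v(a) = C1 + C2*erfi(3*sqrt(14)*a/14)


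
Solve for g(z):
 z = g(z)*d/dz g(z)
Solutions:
 g(z) = -sqrt(C1 + z^2)
 g(z) = sqrt(C1 + z^2)


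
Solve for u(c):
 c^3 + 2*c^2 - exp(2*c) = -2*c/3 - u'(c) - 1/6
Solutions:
 u(c) = C1 - c^4/4 - 2*c^3/3 - c^2/3 - c/6 + exp(2*c)/2


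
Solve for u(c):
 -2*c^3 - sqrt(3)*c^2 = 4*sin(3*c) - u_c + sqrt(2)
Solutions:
 u(c) = C1 + c^4/2 + sqrt(3)*c^3/3 + sqrt(2)*c - 4*cos(3*c)/3


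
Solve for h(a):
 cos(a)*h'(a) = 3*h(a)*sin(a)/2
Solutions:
 h(a) = C1/cos(a)^(3/2)


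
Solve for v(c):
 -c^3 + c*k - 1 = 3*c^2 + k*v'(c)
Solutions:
 v(c) = C1 - c^4/(4*k) - c^3/k + c^2/2 - c/k


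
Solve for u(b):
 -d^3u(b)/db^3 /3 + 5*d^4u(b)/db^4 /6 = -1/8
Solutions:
 u(b) = C1 + C2*b + C3*b^2 + C4*exp(2*b/5) + b^3/16


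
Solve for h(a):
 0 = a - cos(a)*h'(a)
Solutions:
 h(a) = C1 + Integral(a/cos(a), a)


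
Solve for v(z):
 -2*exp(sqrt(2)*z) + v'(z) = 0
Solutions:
 v(z) = C1 + sqrt(2)*exp(sqrt(2)*z)


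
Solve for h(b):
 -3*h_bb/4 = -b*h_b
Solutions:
 h(b) = C1 + C2*erfi(sqrt(6)*b/3)


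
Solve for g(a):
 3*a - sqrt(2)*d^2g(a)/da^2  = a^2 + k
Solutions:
 g(a) = C1 + C2*a - sqrt(2)*a^4/24 + sqrt(2)*a^3/4 - sqrt(2)*a^2*k/4


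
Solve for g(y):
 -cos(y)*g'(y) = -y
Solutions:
 g(y) = C1 + Integral(y/cos(y), y)


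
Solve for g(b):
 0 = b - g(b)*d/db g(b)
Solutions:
 g(b) = -sqrt(C1 + b^2)
 g(b) = sqrt(C1 + b^2)


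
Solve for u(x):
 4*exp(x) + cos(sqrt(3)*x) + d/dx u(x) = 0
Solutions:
 u(x) = C1 - 4*exp(x) - sqrt(3)*sin(sqrt(3)*x)/3


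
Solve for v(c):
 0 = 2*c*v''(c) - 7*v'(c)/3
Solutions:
 v(c) = C1 + C2*c^(13/6)


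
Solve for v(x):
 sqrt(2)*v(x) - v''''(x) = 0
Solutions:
 v(x) = C1*exp(-2^(1/8)*x) + C2*exp(2^(1/8)*x) + C3*sin(2^(1/8)*x) + C4*cos(2^(1/8)*x)


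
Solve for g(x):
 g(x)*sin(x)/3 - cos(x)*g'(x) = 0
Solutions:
 g(x) = C1/cos(x)^(1/3)


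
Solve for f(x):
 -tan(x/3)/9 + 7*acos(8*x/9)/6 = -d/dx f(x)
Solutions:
 f(x) = C1 - 7*x*acos(8*x/9)/6 + 7*sqrt(81 - 64*x^2)/48 - log(cos(x/3))/3


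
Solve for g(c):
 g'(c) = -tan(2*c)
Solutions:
 g(c) = C1 + log(cos(2*c))/2


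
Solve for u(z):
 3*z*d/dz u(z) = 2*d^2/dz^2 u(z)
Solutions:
 u(z) = C1 + C2*erfi(sqrt(3)*z/2)


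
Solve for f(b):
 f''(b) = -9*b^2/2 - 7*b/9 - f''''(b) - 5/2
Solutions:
 f(b) = C1 + C2*b + C3*sin(b) + C4*cos(b) - 3*b^4/8 - 7*b^3/54 + 13*b^2/4


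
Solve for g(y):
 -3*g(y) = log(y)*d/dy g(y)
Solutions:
 g(y) = C1*exp(-3*li(y))


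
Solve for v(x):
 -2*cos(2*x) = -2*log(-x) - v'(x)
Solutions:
 v(x) = C1 - 2*x*log(-x) + 2*x + sin(2*x)


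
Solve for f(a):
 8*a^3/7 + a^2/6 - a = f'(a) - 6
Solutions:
 f(a) = C1 + 2*a^4/7 + a^3/18 - a^2/2 + 6*a


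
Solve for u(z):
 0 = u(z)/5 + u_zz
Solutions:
 u(z) = C1*sin(sqrt(5)*z/5) + C2*cos(sqrt(5)*z/5)


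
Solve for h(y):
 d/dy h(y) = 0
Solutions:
 h(y) = C1


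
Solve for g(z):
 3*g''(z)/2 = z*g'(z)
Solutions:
 g(z) = C1 + C2*erfi(sqrt(3)*z/3)


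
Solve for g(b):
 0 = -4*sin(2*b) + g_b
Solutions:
 g(b) = C1 - 2*cos(2*b)


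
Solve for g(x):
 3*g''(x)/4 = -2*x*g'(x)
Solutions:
 g(x) = C1 + C2*erf(2*sqrt(3)*x/3)


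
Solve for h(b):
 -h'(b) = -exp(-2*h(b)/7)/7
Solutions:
 h(b) = 7*log(-sqrt(C1 + b)) - 7*log(7) + 7*log(2)/2
 h(b) = 7*log(C1 + b)/2 - 7*log(7) + 7*log(2)/2


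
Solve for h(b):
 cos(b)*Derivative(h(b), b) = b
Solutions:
 h(b) = C1 + Integral(b/cos(b), b)


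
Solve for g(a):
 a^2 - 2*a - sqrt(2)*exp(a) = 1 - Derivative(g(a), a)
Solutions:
 g(a) = C1 - a^3/3 + a^2 + a + sqrt(2)*exp(a)


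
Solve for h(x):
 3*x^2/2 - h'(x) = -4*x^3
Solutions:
 h(x) = C1 + x^4 + x^3/2


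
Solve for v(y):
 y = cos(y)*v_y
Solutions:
 v(y) = C1 + Integral(y/cos(y), y)


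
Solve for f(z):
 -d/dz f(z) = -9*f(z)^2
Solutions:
 f(z) = -1/(C1 + 9*z)


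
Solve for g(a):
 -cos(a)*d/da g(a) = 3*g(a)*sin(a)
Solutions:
 g(a) = C1*cos(a)^3


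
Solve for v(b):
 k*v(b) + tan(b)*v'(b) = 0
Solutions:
 v(b) = C1*exp(-k*log(sin(b)))


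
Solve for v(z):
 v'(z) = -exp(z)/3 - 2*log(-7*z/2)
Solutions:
 v(z) = C1 - 2*z*log(-z) + 2*z*(-log(7) + log(2) + 1) - exp(z)/3


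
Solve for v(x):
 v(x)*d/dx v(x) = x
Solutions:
 v(x) = -sqrt(C1 + x^2)
 v(x) = sqrt(C1 + x^2)


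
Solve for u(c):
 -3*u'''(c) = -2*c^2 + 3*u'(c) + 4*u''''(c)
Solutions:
 u(c) = C1 + C2*exp(c*(-2 + (4*sqrt(39) + 25)^(-1/3) + (4*sqrt(39) + 25)^(1/3))/8)*sin(sqrt(3)*c*(-(4*sqrt(39) + 25)^(1/3) + (4*sqrt(39) + 25)^(-1/3))/8) + C3*exp(c*(-2 + (4*sqrt(39) + 25)^(-1/3) + (4*sqrt(39) + 25)^(1/3))/8)*cos(sqrt(3)*c*(-(4*sqrt(39) + 25)^(1/3) + (4*sqrt(39) + 25)^(-1/3))/8) + C4*exp(-c*((4*sqrt(39) + 25)^(-1/3) + 1 + (4*sqrt(39) + 25)^(1/3))/4) + 2*c^3/9 - 4*c/3


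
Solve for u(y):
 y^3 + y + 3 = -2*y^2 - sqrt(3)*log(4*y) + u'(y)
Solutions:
 u(y) = C1 + y^4/4 + 2*y^3/3 + y^2/2 + sqrt(3)*y*log(y) - sqrt(3)*y + 2*sqrt(3)*y*log(2) + 3*y


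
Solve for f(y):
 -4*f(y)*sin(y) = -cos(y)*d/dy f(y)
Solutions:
 f(y) = C1/cos(y)^4


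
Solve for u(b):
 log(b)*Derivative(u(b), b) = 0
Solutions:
 u(b) = C1


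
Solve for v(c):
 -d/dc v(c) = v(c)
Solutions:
 v(c) = C1*exp(-c)


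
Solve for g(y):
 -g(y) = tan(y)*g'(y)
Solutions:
 g(y) = C1/sin(y)


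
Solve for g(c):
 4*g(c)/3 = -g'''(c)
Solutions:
 g(c) = C3*exp(-6^(2/3)*c/3) + (C1*sin(2^(2/3)*3^(1/6)*c/2) + C2*cos(2^(2/3)*3^(1/6)*c/2))*exp(6^(2/3)*c/6)


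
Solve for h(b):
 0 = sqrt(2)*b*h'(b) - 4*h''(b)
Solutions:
 h(b) = C1 + C2*erfi(2^(3/4)*b/4)


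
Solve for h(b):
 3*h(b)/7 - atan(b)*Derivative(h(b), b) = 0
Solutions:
 h(b) = C1*exp(3*Integral(1/atan(b), b)/7)


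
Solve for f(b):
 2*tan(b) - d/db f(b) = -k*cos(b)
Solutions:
 f(b) = C1 + k*sin(b) - 2*log(cos(b))


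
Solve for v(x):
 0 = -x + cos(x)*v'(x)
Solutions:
 v(x) = C1 + Integral(x/cos(x), x)


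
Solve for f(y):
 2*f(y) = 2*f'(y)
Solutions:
 f(y) = C1*exp(y)


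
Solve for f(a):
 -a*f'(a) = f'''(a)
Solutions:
 f(a) = C1 + Integral(C2*airyai(-a) + C3*airybi(-a), a)


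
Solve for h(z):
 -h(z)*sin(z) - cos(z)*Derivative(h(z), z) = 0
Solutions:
 h(z) = C1*cos(z)


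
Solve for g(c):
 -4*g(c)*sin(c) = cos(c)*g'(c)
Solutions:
 g(c) = C1*cos(c)^4


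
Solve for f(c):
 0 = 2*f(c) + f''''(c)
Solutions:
 f(c) = (C1*sin(2^(3/4)*c/2) + C2*cos(2^(3/4)*c/2))*exp(-2^(3/4)*c/2) + (C3*sin(2^(3/4)*c/2) + C4*cos(2^(3/4)*c/2))*exp(2^(3/4)*c/2)


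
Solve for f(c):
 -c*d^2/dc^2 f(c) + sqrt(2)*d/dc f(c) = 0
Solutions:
 f(c) = C1 + C2*c^(1 + sqrt(2))


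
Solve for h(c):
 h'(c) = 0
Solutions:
 h(c) = C1


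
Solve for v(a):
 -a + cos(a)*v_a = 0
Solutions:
 v(a) = C1 + Integral(a/cos(a), a)


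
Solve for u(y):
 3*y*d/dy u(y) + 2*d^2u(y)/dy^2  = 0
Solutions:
 u(y) = C1 + C2*erf(sqrt(3)*y/2)


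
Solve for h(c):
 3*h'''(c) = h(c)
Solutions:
 h(c) = C3*exp(3^(2/3)*c/3) + (C1*sin(3^(1/6)*c/2) + C2*cos(3^(1/6)*c/2))*exp(-3^(2/3)*c/6)


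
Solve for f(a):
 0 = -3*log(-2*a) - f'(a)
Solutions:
 f(a) = C1 - 3*a*log(-a) + 3*a*(1 - log(2))


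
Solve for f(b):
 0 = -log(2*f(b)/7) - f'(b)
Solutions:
 Integral(1/(log(_y) - log(7) + log(2)), (_y, f(b))) = C1 - b


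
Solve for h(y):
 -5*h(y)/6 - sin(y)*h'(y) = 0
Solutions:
 h(y) = C1*(cos(y) + 1)^(5/12)/(cos(y) - 1)^(5/12)


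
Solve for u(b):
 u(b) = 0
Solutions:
 u(b) = 0


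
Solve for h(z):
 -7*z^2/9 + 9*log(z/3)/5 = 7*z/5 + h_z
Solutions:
 h(z) = C1 - 7*z^3/27 - 7*z^2/10 + 9*z*log(z)/5 - 9*z*log(3)/5 - 9*z/5


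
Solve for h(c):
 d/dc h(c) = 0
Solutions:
 h(c) = C1


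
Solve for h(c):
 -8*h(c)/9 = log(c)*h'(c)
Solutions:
 h(c) = C1*exp(-8*li(c)/9)


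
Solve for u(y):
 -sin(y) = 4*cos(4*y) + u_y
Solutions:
 u(y) = C1 - sin(4*y) + cos(y)


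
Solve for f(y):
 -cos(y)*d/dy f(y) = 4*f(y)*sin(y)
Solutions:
 f(y) = C1*cos(y)^4


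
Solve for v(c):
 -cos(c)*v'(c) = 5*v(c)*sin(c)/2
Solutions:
 v(c) = C1*cos(c)^(5/2)


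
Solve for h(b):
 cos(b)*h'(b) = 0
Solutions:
 h(b) = C1


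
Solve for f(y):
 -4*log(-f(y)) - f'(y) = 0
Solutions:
 -li(-f(y)) = C1 - 4*y


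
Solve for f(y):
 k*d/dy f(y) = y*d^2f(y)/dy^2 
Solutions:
 f(y) = C1 + y^(re(k) + 1)*(C2*sin(log(y)*Abs(im(k))) + C3*cos(log(y)*im(k)))


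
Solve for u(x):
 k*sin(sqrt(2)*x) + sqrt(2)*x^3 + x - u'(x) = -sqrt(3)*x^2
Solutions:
 u(x) = C1 - sqrt(2)*k*cos(sqrt(2)*x)/2 + sqrt(2)*x^4/4 + sqrt(3)*x^3/3 + x^2/2


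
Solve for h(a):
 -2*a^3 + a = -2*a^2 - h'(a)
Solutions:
 h(a) = C1 + a^4/2 - 2*a^3/3 - a^2/2


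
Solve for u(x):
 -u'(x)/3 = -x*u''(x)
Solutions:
 u(x) = C1 + C2*x^(4/3)


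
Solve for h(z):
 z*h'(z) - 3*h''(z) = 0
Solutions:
 h(z) = C1 + C2*erfi(sqrt(6)*z/6)


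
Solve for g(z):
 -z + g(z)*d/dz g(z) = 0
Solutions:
 g(z) = -sqrt(C1 + z^2)
 g(z) = sqrt(C1 + z^2)


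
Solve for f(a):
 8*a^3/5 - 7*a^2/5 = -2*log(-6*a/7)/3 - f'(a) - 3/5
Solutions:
 f(a) = C1 - 2*a^4/5 + 7*a^3/15 - 2*a*log(-a)/3 + a*(-10*log(6) + 1 + 10*log(7))/15


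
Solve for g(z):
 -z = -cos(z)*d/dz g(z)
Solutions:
 g(z) = C1 + Integral(z/cos(z), z)


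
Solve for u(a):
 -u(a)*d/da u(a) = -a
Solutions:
 u(a) = -sqrt(C1 + a^2)
 u(a) = sqrt(C1 + a^2)


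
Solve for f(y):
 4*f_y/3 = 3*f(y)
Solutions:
 f(y) = C1*exp(9*y/4)


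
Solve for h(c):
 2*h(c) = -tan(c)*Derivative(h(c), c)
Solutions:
 h(c) = C1/sin(c)^2


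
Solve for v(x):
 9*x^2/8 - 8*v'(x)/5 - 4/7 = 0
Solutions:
 v(x) = C1 + 15*x^3/64 - 5*x/14


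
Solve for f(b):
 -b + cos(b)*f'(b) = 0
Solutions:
 f(b) = C1 + Integral(b/cos(b), b)


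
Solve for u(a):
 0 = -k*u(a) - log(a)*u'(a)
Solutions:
 u(a) = C1*exp(-k*li(a))


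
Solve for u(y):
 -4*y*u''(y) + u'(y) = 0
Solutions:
 u(y) = C1 + C2*y^(5/4)


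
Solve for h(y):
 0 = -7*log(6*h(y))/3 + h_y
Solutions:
 -3*Integral(1/(log(_y) + log(6)), (_y, h(y)))/7 = C1 - y


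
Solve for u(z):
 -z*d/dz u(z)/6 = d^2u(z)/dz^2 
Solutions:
 u(z) = C1 + C2*erf(sqrt(3)*z/6)


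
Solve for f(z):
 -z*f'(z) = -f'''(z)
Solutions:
 f(z) = C1 + Integral(C2*airyai(z) + C3*airybi(z), z)


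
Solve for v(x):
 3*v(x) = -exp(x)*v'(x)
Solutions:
 v(x) = C1*exp(3*exp(-x))


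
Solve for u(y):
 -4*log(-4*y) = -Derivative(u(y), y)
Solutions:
 u(y) = C1 + 4*y*log(-y) + 4*y*(-1 + 2*log(2))


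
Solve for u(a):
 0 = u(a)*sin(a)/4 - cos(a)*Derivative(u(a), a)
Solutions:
 u(a) = C1/cos(a)^(1/4)


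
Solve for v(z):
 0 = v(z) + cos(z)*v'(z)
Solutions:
 v(z) = C1*sqrt(sin(z) - 1)/sqrt(sin(z) + 1)


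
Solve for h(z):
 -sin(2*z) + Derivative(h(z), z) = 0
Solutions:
 h(z) = C1 - cos(2*z)/2


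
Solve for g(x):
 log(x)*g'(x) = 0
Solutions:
 g(x) = C1


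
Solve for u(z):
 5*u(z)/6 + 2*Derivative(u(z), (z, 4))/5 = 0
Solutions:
 u(z) = (C1*sin(3^(3/4)*sqrt(5)*z/6) + C2*cos(3^(3/4)*sqrt(5)*z/6))*exp(-3^(3/4)*sqrt(5)*z/6) + (C3*sin(3^(3/4)*sqrt(5)*z/6) + C4*cos(3^(3/4)*sqrt(5)*z/6))*exp(3^(3/4)*sqrt(5)*z/6)


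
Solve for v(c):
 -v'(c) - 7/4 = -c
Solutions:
 v(c) = C1 + c^2/2 - 7*c/4


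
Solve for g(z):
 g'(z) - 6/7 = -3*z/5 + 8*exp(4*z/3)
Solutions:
 g(z) = C1 - 3*z^2/10 + 6*z/7 + 6*exp(4*z/3)


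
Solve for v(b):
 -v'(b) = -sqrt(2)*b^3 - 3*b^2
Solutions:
 v(b) = C1 + sqrt(2)*b^4/4 + b^3


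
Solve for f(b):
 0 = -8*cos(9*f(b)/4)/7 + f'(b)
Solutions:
 -8*b/7 - 2*log(sin(9*f(b)/4) - 1)/9 + 2*log(sin(9*f(b)/4) + 1)/9 = C1


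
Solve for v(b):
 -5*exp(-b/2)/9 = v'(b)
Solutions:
 v(b) = C1 + 10*exp(-b/2)/9


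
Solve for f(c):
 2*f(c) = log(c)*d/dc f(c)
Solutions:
 f(c) = C1*exp(2*li(c))


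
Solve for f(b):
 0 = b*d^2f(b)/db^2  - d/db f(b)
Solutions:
 f(b) = C1 + C2*b^2


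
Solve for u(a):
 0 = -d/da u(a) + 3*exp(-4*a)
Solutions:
 u(a) = C1 - 3*exp(-4*a)/4


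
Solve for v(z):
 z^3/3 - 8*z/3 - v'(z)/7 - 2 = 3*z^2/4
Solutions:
 v(z) = C1 + 7*z^4/12 - 7*z^3/4 - 28*z^2/3 - 14*z


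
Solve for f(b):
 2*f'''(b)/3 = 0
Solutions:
 f(b) = C1 + C2*b + C3*b^2


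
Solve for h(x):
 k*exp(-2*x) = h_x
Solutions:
 h(x) = C1 - k*exp(-2*x)/2


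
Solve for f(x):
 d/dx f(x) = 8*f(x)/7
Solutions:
 f(x) = C1*exp(8*x/7)


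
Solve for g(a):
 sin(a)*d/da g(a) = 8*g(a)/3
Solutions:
 g(a) = C1*(cos(a) - 1)^(4/3)/(cos(a) + 1)^(4/3)


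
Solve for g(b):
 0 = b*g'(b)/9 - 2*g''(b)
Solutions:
 g(b) = C1 + C2*erfi(b/6)


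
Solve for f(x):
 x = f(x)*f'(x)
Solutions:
 f(x) = -sqrt(C1 + x^2)
 f(x) = sqrt(C1 + x^2)


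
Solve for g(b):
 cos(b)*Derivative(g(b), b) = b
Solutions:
 g(b) = C1 + Integral(b/cos(b), b)


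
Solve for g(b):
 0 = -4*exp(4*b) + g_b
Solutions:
 g(b) = C1 + exp(4*b)


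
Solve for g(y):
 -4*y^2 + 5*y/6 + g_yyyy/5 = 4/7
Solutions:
 g(y) = C1 + C2*y + C3*y^2 + C4*y^3 + y^6/18 - 5*y^5/144 + 5*y^4/42


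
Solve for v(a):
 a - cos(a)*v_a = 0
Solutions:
 v(a) = C1 + Integral(a/cos(a), a)


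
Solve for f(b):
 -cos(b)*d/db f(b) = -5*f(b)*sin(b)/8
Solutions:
 f(b) = C1/cos(b)^(5/8)


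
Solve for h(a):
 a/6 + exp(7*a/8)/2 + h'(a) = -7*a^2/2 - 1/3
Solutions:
 h(a) = C1 - 7*a^3/6 - a^2/12 - a/3 - 4*exp(7*a/8)/7


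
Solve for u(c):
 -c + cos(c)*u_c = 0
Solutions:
 u(c) = C1 + Integral(c/cos(c), c)


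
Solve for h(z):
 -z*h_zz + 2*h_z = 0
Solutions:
 h(z) = C1 + C2*z^3


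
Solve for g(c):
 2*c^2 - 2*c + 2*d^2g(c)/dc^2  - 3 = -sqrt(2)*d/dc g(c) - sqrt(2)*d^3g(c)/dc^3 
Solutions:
 g(c) = C1 - sqrt(2)*c^3/3 + sqrt(2)*c^2/2 + 2*c^2 - 2*c - sqrt(2)*c/2 + (C2*sin(sqrt(2)*c/2) + C3*cos(sqrt(2)*c/2))*exp(-sqrt(2)*c/2)


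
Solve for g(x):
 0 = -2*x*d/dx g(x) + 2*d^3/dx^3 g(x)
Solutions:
 g(x) = C1 + Integral(C2*airyai(x) + C3*airybi(x), x)


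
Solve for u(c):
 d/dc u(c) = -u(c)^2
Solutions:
 u(c) = 1/(C1 + c)


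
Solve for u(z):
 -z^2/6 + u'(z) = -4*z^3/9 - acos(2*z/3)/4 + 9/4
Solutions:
 u(z) = C1 - z^4/9 + z^3/18 - z*acos(2*z/3)/4 + 9*z/4 + sqrt(9 - 4*z^2)/8


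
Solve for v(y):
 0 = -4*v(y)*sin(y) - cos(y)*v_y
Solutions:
 v(y) = C1*cos(y)^4


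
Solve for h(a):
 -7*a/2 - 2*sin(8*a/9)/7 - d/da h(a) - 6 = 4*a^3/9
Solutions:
 h(a) = C1 - a^4/9 - 7*a^2/4 - 6*a + 9*cos(8*a/9)/28


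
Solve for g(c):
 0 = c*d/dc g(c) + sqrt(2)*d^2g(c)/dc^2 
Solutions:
 g(c) = C1 + C2*erf(2^(1/4)*c/2)


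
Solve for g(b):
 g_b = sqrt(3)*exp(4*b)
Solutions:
 g(b) = C1 + sqrt(3)*exp(4*b)/4


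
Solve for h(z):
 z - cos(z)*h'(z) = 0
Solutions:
 h(z) = C1 + Integral(z/cos(z), z)


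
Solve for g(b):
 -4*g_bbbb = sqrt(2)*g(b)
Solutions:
 g(b) = (C1*sin(2^(1/8)*b/2) + C2*cos(2^(1/8)*b/2))*exp(-2^(1/8)*b/2) + (C3*sin(2^(1/8)*b/2) + C4*cos(2^(1/8)*b/2))*exp(2^(1/8)*b/2)


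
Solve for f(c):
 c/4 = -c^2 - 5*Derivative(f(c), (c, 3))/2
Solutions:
 f(c) = C1 + C2*c + C3*c^2 - c^5/150 - c^4/240


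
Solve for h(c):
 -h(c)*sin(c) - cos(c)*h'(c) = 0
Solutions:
 h(c) = C1*cos(c)


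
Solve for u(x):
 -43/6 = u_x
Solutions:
 u(x) = C1 - 43*x/6


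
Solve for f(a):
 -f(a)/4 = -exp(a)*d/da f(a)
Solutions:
 f(a) = C1*exp(-exp(-a)/4)


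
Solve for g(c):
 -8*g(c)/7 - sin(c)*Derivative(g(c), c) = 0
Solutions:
 g(c) = C1*(cos(c) + 1)^(4/7)/(cos(c) - 1)^(4/7)


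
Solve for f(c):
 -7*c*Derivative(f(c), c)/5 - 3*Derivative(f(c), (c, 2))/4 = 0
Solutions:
 f(c) = C1 + C2*erf(sqrt(210)*c/15)


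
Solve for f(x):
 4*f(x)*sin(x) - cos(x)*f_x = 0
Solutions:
 f(x) = C1/cos(x)^4


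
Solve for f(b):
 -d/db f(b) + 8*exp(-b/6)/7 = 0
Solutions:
 f(b) = C1 - 48*exp(-b/6)/7


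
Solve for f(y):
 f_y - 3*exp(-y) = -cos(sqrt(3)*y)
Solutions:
 f(y) = C1 - sqrt(3)*sin(sqrt(3)*y)/3 - 3*exp(-y)


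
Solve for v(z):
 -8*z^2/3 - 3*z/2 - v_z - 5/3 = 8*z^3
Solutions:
 v(z) = C1 - 2*z^4 - 8*z^3/9 - 3*z^2/4 - 5*z/3


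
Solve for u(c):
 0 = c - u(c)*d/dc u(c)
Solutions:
 u(c) = -sqrt(C1 + c^2)
 u(c) = sqrt(C1 + c^2)


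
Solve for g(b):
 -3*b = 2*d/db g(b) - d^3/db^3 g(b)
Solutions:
 g(b) = C1 + C2*exp(-sqrt(2)*b) + C3*exp(sqrt(2)*b) - 3*b^2/4


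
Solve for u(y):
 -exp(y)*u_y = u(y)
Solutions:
 u(y) = C1*exp(exp(-y))


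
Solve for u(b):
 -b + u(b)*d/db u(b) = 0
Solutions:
 u(b) = -sqrt(C1 + b^2)
 u(b) = sqrt(C1 + b^2)


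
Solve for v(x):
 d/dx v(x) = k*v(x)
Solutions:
 v(x) = C1*exp(k*x)


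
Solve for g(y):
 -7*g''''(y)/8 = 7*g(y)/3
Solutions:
 g(y) = (C1*sin(2^(1/4)*3^(3/4)*y/3) + C2*cos(2^(1/4)*3^(3/4)*y/3))*exp(-2^(1/4)*3^(3/4)*y/3) + (C3*sin(2^(1/4)*3^(3/4)*y/3) + C4*cos(2^(1/4)*3^(3/4)*y/3))*exp(2^(1/4)*3^(3/4)*y/3)


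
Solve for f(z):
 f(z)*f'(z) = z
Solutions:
 f(z) = -sqrt(C1 + z^2)
 f(z) = sqrt(C1 + z^2)


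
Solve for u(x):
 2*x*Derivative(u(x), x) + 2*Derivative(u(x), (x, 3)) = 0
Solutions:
 u(x) = C1 + Integral(C2*airyai(-x) + C3*airybi(-x), x)


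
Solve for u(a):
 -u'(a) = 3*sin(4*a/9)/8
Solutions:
 u(a) = C1 + 27*cos(4*a/9)/32


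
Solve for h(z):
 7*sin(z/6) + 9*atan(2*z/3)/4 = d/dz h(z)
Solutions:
 h(z) = C1 + 9*z*atan(2*z/3)/4 - 27*log(4*z^2 + 9)/16 - 42*cos(z/6)


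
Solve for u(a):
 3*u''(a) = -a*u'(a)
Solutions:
 u(a) = C1 + C2*erf(sqrt(6)*a/6)


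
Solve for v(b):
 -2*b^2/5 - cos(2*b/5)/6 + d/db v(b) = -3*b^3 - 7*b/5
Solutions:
 v(b) = C1 - 3*b^4/4 + 2*b^3/15 - 7*b^2/10 + 5*sin(2*b/5)/12


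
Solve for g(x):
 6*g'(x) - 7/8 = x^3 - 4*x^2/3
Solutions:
 g(x) = C1 + x^4/24 - 2*x^3/27 + 7*x/48


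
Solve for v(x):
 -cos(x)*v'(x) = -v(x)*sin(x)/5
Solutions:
 v(x) = C1/cos(x)^(1/5)


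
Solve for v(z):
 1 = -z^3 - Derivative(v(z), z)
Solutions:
 v(z) = C1 - z^4/4 - z


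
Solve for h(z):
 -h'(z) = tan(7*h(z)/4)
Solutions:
 h(z) = -4*asin(C1*exp(-7*z/4))/7 + 4*pi/7
 h(z) = 4*asin(C1*exp(-7*z/4))/7


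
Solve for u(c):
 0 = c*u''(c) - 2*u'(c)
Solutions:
 u(c) = C1 + C2*c^3


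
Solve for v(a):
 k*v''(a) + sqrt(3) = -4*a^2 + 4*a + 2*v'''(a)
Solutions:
 v(a) = C1 + C2*a + C3*exp(a*k/2) - a^4/(3*k) + 2*a^3*(1 - 4/k)/(3*k) + a^2*(-sqrt(3)/2 + 4/k - 16/k^2)/k


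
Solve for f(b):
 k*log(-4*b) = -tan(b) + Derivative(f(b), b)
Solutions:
 f(b) = C1 + b*k*(log(-b) - 1) + 2*b*k*log(2) - log(cos(b))


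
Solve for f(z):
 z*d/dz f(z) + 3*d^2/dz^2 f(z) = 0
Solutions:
 f(z) = C1 + C2*erf(sqrt(6)*z/6)


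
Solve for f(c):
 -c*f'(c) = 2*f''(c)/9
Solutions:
 f(c) = C1 + C2*erf(3*c/2)


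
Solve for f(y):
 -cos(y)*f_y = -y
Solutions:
 f(y) = C1 + Integral(y/cos(y), y)


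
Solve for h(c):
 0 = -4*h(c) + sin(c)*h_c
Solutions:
 h(c) = C1*(cos(c)^2 - 2*cos(c) + 1)/(cos(c)^2 + 2*cos(c) + 1)


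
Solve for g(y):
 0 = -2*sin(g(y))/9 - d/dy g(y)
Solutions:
 2*y/9 + log(cos(g(y)) - 1)/2 - log(cos(g(y)) + 1)/2 = C1


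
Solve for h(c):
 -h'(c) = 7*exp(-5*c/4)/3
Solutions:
 h(c) = C1 + 28*exp(-5*c/4)/15


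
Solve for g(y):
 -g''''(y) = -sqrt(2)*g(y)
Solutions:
 g(y) = C1*exp(-2^(1/8)*y) + C2*exp(2^(1/8)*y) + C3*sin(2^(1/8)*y) + C4*cos(2^(1/8)*y)


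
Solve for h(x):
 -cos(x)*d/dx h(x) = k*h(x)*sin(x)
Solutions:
 h(x) = C1*exp(k*log(cos(x)))


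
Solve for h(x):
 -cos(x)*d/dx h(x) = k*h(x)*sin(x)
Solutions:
 h(x) = C1*exp(k*log(cos(x)))


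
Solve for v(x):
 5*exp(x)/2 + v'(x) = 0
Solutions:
 v(x) = C1 - 5*exp(x)/2


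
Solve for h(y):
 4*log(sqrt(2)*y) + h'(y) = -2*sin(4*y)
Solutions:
 h(y) = C1 - 4*y*log(y) - 2*y*log(2) + 4*y + cos(4*y)/2


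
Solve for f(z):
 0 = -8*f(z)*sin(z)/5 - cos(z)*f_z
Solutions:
 f(z) = C1*cos(z)^(8/5)


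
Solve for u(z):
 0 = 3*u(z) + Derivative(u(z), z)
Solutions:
 u(z) = C1*exp(-3*z)


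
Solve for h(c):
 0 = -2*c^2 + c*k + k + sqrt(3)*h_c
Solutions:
 h(c) = C1 + 2*sqrt(3)*c^3/9 - sqrt(3)*c^2*k/6 - sqrt(3)*c*k/3


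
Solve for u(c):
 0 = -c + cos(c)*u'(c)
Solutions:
 u(c) = C1 + Integral(c/cos(c), c)


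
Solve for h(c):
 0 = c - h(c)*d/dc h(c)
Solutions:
 h(c) = -sqrt(C1 + c^2)
 h(c) = sqrt(C1 + c^2)


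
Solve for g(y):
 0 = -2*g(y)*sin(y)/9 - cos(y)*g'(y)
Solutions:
 g(y) = C1*cos(y)^(2/9)


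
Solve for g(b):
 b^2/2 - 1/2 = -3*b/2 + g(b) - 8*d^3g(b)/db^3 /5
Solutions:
 g(b) = C3*exp(5^(1/3)*b/2) + b^2/2 + 3*b/2 + (C1*sin(sqrt(3)*5^(1/3)*b/4) + C2*cos(sqrt(3)*5^(1/3)*b/4))*exp(-5^(1/3)*b/4) - 1/2


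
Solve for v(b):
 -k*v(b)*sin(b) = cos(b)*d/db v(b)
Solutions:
 v(b) = C1*exp(k*log(cos(b)))


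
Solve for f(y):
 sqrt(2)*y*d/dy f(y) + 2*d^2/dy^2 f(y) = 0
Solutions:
 f(y) = C1 + C2*erf(2^(1/4)*y/2)


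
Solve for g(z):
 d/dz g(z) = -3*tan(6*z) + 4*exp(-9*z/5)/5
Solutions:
 g(z) = C1 - log(tan(6*z)^2 + 1)/4 - 4*exp(-9*z/5)/9


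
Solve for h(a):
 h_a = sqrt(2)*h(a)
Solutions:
 h(a) = C1*exp(sqrt(2)*a)


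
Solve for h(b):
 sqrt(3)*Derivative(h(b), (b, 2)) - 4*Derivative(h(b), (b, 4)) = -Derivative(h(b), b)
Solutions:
 h(b) = C1 + C2*exp(-b*(3^(5/6)/(sqrt(9 - sqrt(3)) + 3)^(1/3) + 3^(2/3)*(sqrt(9 - sqrt(3)) + 3)^(1/3))/12)*sin(b*(-3^(1/6)*(sqrt(9 - sqrt(3)) + 3)^(1/3) + 3^(1/3)/(sqrt(9 - sqrt(3)) + 3)^(1/3))/4) + C3*exp(-b*(3^(5/6)/(sqrt(9 - sqrt(3)) + 3)^(1/3) + 3^(2/3)*(sqrt(9 - sqrt(3)) + 3)^(1/3))/12)*cos(b*(-3^(1/6)*(sqrt(9 - sqrt(3)) + 3)^(1/3) + 3^(1/3)/(sqrt(9 - sqrt(3)) + 3)^(1/3))/4) + C4*exp(b*(3^(5/6)/(sqrt(9 - sqrt(3)) + 3)^(1/3) + 3^(2/3)*(sqrt(9 - sqrt(3)) + 3)^(1/3))/6)


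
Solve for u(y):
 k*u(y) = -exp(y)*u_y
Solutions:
 u(y) = C1*exp(k*exp(-y))


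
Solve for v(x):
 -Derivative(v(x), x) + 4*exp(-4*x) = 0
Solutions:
 v(x) = C1 - exp(-4*x)


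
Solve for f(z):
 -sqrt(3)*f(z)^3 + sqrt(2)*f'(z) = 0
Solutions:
 f(z) = -sqrt(-1/(C1 + sqrt(6)*z))
 f(z) = sqrt(-1/(C1 + sqrt(6)*z))


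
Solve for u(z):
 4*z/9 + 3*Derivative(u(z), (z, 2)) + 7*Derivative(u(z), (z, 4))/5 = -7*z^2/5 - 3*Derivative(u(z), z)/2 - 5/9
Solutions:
 u(z) = C1 + C2*exp(-70^(1/3)*z*(-(21 + sqrt(1001))^(1/3) + 2*70^(1/3)/(21 + sqrt(1001))^(1/3))/28)*sin(sqrt(3)*70^(1/3)*z*(2*70^(1/3)/(21 + sqrt(1001))^(1/3) + (21 + sqrt(1001))^(1/3))/28) + C3*exp(-70^(1/3)*z*(-(21 + sqrt(1001))^(1/3) + 2*70^(1/3)/(21 + sqrt(1001))^(1/3))/28)*cos(sqrt(3)*70^(1/3)*z*(2*70^(1/3)/(21 + sqrt(1001))^(1/3) + (21 + sqrt(1001))^(1/3))/28) + C4*exp(70^(1/3)*z*(-(21 + sqrt(1001))^(1/3) + 2*70^(1/3)/(21 + sqrt(1001))^(1/3))/14) - 14*z^3/45 + 232*z^2/135 - 326*z/45


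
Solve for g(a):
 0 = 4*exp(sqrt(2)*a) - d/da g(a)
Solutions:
 g(a) = C1 + 2*sqrt(2)*exp(sqrt(2)*a)


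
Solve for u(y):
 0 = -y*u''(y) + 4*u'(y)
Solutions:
 u(y) = C1 + C2*y^5


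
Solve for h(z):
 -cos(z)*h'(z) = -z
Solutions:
 h(z) = C1 + Integral(z/cos(z), z)


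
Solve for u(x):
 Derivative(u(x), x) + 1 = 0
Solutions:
 u(x) = C1 - x


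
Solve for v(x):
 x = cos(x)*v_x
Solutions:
 v(x) = C1 + Integral(x/cos(x), x)


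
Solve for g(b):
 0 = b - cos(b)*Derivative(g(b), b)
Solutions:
 g(b) = C1 + Integral(b/cos(b), b)


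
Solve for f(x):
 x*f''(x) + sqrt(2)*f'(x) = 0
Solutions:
 f(x) = C1 + C2*x^(1 - sqrt(2))


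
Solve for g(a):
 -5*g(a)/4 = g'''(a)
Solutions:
 g(a) = C3*exp(-10^(1/3)*a/2) + (C1*sin(10^(1/3)*sqrt(3)*a/4) + C2*cos(10^(1/3)*sqrt(3)*a/4))*exp(10^(1/3)*a/4)


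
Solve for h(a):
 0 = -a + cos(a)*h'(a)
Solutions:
 h(a) = C1 + Integral(a/cos(a), a)


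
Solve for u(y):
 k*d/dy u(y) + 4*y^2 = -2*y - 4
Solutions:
 u(y) = C1 - 4*y^3/(3*k) - y^2/k - 4*y/k


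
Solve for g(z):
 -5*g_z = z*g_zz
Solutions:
 g(z) = C1 + C2/z^4


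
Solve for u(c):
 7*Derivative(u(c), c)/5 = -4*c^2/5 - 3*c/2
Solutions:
 u(c) = C1 - 4*c^3/21 - 15*c^2/28


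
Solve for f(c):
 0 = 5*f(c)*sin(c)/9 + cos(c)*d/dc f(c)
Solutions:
 f(c) = C1*cos(c)^(5/9)


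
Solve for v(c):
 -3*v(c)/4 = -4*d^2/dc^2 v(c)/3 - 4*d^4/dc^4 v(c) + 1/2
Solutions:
 v(c) = C1*exp(-sqrt(3)*c*sqrt(-2 + sqrt(31))/6) + C2*exp(sqrt(3)*c*sqrt(-2 + sqrt(31))/6) + C3*sin(sqrt(3)*c*sqrt(2 + sqrt(31))/6) + C4*cos(sqrt(3)*c*sqrt(2 + sqrt(31))/6) - 2/3


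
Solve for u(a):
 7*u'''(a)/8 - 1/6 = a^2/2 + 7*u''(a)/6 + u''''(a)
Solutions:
 u(a) = C1 + C2*a - a^4/28 - 3*a^3/28 + 43*a^2/784 + (C3*sin(sqrt(2247)*a/48) + C4*cos(sqrt(2247)*a/48))*exp(7*a/16)


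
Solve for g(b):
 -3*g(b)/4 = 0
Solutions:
 g(b) = 0


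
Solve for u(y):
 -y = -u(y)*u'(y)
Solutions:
 u(y) = -sqrt(C1 + y^2)
 u(y) = sqrt(C1 + y^2)


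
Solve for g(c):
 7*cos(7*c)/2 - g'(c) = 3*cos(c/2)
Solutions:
 g(c) = C1 - 6*sin(c/2) + sin(7*c)/2


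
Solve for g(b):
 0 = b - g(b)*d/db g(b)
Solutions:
 g(b) = -sqrt(C1 + b^2)
 g(b) = sqrt(C1 + b^2)


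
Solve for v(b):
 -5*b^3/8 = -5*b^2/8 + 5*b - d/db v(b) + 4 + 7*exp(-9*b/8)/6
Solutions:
 v(b) = C1 + 5*b^4/32 - 5*b^3/24 + 5*b^2/2 + 4*b - 28*exp(-9*b/8)/27


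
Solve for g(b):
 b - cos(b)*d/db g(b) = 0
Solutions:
 g(b) = C1 + Integral(b/cos(b), b)


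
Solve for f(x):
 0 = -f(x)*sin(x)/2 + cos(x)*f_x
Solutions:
 f(x) = C1/sqrt(cos(x))


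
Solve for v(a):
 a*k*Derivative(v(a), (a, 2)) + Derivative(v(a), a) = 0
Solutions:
 v(a) = C1 + a^(((re(k) - 1)*re(k) + im(k)^2)/(re(k)^2 + im(k)^2))*(C2*sin(log(a)*Abs(im(k))/(re(k)^2 + im(k)^2)) + C3*cos(log(a)*im(k)/(re(k)^2 + im(k)^2)))


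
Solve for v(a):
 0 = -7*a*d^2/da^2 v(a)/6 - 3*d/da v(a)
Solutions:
 v(a) = C1 + C2/a^(11/7)


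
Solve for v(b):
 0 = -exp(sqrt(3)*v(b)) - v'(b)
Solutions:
 v(b) = sqrt(3)*(2*log(1/(C1 + b)) - log(3))/6


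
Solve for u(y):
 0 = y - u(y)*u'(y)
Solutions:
 u(y) = -sqrt(C1 + y^2)
 u(y) = sqrt(C1 + y^2)


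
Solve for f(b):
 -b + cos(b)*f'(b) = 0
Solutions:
 f(b) = C1 + Integral(b/cos(b), b)


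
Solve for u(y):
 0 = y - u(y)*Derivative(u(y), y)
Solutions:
 u(y) = -sqrt(C1 + y^2)
 u(y) = sqrt(C1 + y^2)


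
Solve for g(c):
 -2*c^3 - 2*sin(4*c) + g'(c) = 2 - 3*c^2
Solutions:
 g(c) = C1 + c^4/2 - c^3 + 2*c - cos(4*c)/2


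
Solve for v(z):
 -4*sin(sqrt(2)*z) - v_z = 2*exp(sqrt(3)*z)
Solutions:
 v(z) = C1 - 2*sqrt(3)*exp(sqrt(3)*z)/3 + 2*sqrt(2)*cos(sqrt(2)*z)


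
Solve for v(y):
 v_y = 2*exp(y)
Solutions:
 v(y) = C1 + 2*exp(y)


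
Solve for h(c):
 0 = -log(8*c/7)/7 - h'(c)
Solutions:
 h(c) = C1 - c*log(c)/7 - 3*c*log(2)/7 + c/7 + c*log(7)/7


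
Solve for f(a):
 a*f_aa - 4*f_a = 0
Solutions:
 f(a) = C1 + C2*a^5


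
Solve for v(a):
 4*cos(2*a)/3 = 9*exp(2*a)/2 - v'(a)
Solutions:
 v(a) = C1 + 9*exp(2*a)/4 - 2*sin(2*a)/3


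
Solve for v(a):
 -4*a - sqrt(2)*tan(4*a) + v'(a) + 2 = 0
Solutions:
 v(a) = C1 + 2*a^2 - 2*a - sqrt(2)*log(cos(4*a))/4


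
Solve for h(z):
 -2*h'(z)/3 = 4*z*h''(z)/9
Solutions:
 h(z) = C1 + C2/sqrt(z)


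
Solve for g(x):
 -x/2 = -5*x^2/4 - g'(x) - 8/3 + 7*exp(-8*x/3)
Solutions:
 g(x) = C1 - 5*x^3/12 + x^2/4 - 8*x/3 - 21*exp(-8*x/3)/8


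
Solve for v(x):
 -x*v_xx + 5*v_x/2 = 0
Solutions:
 v(x) = C1 + C2*x^(7/2)


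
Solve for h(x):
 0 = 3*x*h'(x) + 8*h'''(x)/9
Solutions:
 h(x) = C1 + Integral(C2*airyai(-3*x/2) + C3*airybi(-3*x/2), x)


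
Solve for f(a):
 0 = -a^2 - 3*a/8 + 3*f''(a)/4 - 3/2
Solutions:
 f(a) = C1 + C2*a + a^4/9 + a^3/12 + a^2


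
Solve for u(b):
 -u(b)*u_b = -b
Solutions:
 u(b) = -sqrt(C1 + b^2)
 u(b) = sqrt(C1 + b^2)


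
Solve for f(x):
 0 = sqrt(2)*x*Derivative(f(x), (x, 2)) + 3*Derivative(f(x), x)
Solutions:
 f(x) = C1 + C2*x^(1 - 3*sqrt(2)/2)


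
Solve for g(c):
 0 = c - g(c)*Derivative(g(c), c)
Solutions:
 g(c) = -sqrt(C1 + c^2)
 g(c) = sqrt(C1 + c^2)


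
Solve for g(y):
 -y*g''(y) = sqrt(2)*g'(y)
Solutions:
 g(y) = C1 + C2*y^(1 - sqrt(2))


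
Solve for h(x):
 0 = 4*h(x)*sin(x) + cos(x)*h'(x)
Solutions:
 h(x) = C1*cos(x)^4


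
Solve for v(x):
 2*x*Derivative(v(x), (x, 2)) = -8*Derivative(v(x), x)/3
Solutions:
 v(x) = C1 + C2/x^(1/3)


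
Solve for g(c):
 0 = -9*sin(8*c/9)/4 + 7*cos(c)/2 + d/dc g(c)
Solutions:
 g(c) = C1 - 7*sin(c)/2 - 81*cos(8*c/9)/32


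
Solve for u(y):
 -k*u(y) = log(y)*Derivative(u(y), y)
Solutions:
 u(y) = C1*exp(-k*li(y))


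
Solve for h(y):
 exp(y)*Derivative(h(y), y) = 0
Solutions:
 h(y) = C1


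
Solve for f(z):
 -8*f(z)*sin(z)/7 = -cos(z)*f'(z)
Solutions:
 f(z) = C1/cos(z)^(8/7)


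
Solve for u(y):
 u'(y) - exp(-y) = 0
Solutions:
 u(y) = C1 - exp(-y)


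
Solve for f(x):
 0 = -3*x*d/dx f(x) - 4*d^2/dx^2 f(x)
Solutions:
 f(x) = C1 + C2*erf(sqrt(6)*x/4)


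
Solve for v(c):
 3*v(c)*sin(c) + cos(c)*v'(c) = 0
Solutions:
 v(c) = C1*cos(c)^3


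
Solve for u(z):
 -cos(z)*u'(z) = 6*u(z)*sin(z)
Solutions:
 u(z) = C1*cos(z)^6


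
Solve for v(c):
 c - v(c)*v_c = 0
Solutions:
 v(c) = -sqrt(C1 + c^2)
 v(c) = sqrt(C1 + c^2)


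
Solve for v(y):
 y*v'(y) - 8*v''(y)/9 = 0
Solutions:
 v(y) = C1 + C2*erfi(3*y/4)


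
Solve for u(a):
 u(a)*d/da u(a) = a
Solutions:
 u(a) = -sqrt(C1 + a^2)
 u(a) = sqrt(C1 + a^2)


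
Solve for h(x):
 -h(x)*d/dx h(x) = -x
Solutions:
 h(x) = -sqrt(C1 + x^2)
 h(x) = sqrt(C1 + x^2)


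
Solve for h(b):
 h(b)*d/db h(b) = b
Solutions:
 h(b) = -sqrt(C1 + b^2)
 h(b) = sqrt(C1 + b^2)


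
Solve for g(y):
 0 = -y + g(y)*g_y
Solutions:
 g(y) = -sqrt(C1 + y^2)
 g(y) = sqrt(C1 + y^2)


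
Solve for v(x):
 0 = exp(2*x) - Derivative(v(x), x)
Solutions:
 v(x) = C1 + exp(2*x)/2


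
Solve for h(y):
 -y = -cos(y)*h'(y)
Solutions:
 h(y) = C1 + Integral(y/cos(y), y)


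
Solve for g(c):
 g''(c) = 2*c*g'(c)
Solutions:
 g(c) = C1 + C2*erfi(c)


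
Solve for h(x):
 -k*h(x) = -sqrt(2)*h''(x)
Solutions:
 h(x) = C1*exp(-2^(3/4)*sqrt(k)*x/2) + C2*exp(2^(3/4)*sqrt(k)*x/2)


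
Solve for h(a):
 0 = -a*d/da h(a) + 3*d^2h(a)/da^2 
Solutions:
 h(a) = C1 + C2*erfi(sqrt(6)*a/6)


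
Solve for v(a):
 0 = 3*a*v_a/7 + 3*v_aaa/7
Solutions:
 v(a) = C1 + Integral(C2*airyai(-a) + C3*airybi(-a), a)


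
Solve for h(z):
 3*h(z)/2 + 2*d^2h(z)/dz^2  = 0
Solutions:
 h(z) = C1*sin(sqrt(3)*z/2) + C2*cos(sqrt(3)*z/2)


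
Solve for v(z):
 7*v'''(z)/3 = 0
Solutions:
 v(z) = C1 + C2*z + C3*z^2


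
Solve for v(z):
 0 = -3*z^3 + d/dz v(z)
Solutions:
 v(z) = C1 + 3*z^4/4


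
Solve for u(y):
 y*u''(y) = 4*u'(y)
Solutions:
 u(y) = C1 + C2*y^5


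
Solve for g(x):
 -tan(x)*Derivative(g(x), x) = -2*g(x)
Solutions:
 g(x) = C1*sin(x)^2


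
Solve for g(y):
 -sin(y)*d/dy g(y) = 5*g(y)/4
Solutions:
 g(y) = C1*(cos(y) + 1)^(5/8)/(cos(y) - 1)^(5/8)


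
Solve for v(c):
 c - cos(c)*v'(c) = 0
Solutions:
 v(c) = C1 + Integral(c/cos(c), c)


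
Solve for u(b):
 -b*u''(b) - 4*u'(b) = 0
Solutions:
 u(b) = C1 + C2/b^3


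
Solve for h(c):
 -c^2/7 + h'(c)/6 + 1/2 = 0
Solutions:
 h(c) = C1 + 2*c^3/7 - 3*c


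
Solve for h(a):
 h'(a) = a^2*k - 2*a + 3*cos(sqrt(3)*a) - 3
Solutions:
 h(a) = C1 + a^3*k/3 - a^2 - 3*a + sqrt(3)*sin(sqrt(3)*a)


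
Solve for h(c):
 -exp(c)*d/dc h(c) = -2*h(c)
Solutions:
 h(c) = C1*exp(-2*exp(-c))


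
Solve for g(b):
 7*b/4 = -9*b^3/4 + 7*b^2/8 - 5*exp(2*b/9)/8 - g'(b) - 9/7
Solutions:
 g(b) = C1 - 9*b^4/16 + 7*b^3/24 - 7*b^2/8 - 9*b/7 - 45*exp(2*b/9)/16


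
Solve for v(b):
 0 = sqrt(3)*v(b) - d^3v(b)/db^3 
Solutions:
 v(b) = C3*exp(3^(1/6)*b) + (C1*sin(3^(2/3)*b/2) + C2*cos(3^(2/3)*b/2))*exp(-3^(1/6)*b/2)


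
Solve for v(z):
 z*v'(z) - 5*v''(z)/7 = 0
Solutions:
 v(z) = C1 + C2*erfi(sqrt(70)*z/10)


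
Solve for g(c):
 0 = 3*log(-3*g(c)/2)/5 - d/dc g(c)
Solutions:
 -5*Integral(1/(log(-_y) - log(2) + log(3)), (_y, g(c)))/3 = C1 - c


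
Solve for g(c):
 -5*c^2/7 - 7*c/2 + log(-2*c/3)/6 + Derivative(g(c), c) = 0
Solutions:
 g(c) = C1 + 5*c^3/21 + 7*c^2/4 - c*log(-c)/6 + c*(-log(2) + 1 + log(3))/6


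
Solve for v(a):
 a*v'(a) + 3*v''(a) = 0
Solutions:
 v(a) = C1 + C2*erf(sqrt(6)*a/6)


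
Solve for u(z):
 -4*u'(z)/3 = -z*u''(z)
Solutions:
 u(z) = C1 + C2*z^(7/3)


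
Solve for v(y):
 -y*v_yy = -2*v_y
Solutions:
 v(y) = C1 + C2*y^3


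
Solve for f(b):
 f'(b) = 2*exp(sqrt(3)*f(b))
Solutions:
 f(b) = sqrt(3)*(2*log(-1/(C1 + 2*b)) - log(3))/6
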